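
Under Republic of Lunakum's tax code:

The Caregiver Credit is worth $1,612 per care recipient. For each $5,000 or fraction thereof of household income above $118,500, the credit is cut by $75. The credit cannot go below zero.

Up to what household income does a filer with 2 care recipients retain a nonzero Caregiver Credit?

Full credit = 2 × $1,612 = $3,224.
After 42 increments the reduction is 42 × $75 = $3,150, leaving $74; one more increment wipes it out. Increment 42 ends at excess 42 × $5,000 = $210,000, so the highest qualifying income is $118,500 + $210,000 = $328,500.

$328,500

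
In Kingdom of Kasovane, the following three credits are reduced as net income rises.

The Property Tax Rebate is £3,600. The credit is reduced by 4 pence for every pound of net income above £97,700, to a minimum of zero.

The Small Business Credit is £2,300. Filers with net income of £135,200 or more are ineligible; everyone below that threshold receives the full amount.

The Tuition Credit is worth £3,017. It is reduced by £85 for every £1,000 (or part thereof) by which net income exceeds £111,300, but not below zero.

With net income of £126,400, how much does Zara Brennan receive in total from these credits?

£6,409

Property Tax Rebate: 4% of the £28,700 excess over £97,700 is £1,148; credit = £3,600 − £1,148 = £2,452.
Small Business Credit: £126,400 is below the £135,200 cutoff, so the full £2,300 applies.
Tuition Credit: income exceeds £111,300 by £15,100, which is 16 full-or-partial £1,000 increments; reduction = 16 × £85 = £1,360, leaving £1,657.
Total: £2,452 + £2,300 + £1,657 = £6,409.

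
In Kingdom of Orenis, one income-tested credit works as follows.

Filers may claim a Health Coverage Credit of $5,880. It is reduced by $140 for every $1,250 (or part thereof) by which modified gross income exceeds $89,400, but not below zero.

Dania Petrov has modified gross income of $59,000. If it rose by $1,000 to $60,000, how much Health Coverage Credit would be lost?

At $59,000 — $59,000 is at or below the $89,400 threshold, so the full $5,880 applies.
At $60,000 — $60,000 is at or below the $89,400 threshold, so the full $5,880 applies.
Lost: $5,880 − $5,880 = $0.

$0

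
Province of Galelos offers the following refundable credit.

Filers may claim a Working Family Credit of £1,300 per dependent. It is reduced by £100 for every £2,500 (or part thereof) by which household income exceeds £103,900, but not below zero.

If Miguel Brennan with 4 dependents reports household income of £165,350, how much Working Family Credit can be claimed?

Working Family Credit: base = 4 × £1,300 = £5,200. income exceeds £103,900 by £61,450, which is 25 full-or-partial £2,500 increments; reduction = 25 × £100 = £2,500, leaving £2,700.

£2,700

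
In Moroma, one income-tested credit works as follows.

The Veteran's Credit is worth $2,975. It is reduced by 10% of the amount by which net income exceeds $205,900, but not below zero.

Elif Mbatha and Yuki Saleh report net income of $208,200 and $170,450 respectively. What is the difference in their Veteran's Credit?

$230

Elif ($208,200): Veteran's Credit: 10% of the $2,300 excess over $205,900 is $230; credit = $2,975 − $230 = $2,745.
Yuki ($170,450): Veteran's Credit: $170,450 is at or below the $205,900 threshold, so the full $2,975 applies.
Difference: |$2,745 − $2,975| = $230.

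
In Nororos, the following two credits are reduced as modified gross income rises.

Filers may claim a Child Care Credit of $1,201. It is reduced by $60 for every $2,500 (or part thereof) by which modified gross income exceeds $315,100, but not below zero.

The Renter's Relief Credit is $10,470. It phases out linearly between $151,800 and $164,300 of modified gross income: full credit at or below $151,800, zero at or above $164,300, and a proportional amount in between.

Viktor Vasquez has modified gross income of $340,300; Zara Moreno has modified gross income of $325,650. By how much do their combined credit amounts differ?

Viktor ($340,300): Child Care Credit: income exceeds $315,100 by $25,200, which is 11 full-or-partial $2,500 increments; reduction = 11 × $60 = $660, leaving $541. Renter's Relief Credit: $340,300 is at or above $164,300, so the credit is $0. total $541 + $0 = $541
Zara ($325,650): Child Care Credit: income exceeds $315,100 by $10,550, which is 5 full-or-partial $2,500 increments; reduction = 5 × $60 = $300, leaving $901. Renter's Relief Credit: $325,650 is at or above $164,300, so the credit is $0. total $901 + $0 = $901
Difference: |$541 − $901| = $360.

$360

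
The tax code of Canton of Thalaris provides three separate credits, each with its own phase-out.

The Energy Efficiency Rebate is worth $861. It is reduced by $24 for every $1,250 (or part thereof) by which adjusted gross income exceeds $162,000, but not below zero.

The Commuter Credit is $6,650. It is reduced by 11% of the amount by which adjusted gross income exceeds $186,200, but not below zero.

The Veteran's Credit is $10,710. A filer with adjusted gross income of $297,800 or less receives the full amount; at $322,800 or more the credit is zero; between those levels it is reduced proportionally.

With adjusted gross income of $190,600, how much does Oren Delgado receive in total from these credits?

Energy Efficiency Rebate: income exceeds $162,000 by $28,600, which is 23 full-or-partial $1,250 increments; reduction = 23 × $24 = $552, leaving $309.
Commuter Credit: 11% of the $4,400 excess over $186,200 is $484; credit = $6,650 − $484 = $6,166.
Veteran's Credit: $190,600 is at or below the $297,800 threshold, so the full $10,710 applies.
Total: $309 + $6,166 + $10,710 = $17,185.

$17,185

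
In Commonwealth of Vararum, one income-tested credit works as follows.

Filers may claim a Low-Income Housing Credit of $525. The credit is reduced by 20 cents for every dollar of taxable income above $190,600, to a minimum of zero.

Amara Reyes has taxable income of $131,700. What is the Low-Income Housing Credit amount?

$525

Low-Income Housing Credit: $131,700 is at or below the $190,600 threshold, so the full $525 applies.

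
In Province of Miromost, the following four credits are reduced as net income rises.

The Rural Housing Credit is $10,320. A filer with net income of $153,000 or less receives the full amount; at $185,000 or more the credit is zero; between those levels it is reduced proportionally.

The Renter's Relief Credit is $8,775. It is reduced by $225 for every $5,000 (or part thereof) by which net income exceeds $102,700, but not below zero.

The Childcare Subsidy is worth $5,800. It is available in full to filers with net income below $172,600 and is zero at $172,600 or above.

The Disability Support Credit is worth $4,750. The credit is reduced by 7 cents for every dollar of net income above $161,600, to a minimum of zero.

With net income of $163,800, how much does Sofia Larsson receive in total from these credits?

$23,083

Rural Housing Credit: $163,800 is $10,800 into a $32,000 phase-out range, leaving 21,200/32,000 of the credit: $10,320 × 21,200/32,000 = $6,837.
Renter's Relief Credit: income exceeds $102,700 by $61,100, which is 13 full-or-partial $5,000 increments; reduction = 13 × $225 = $2,925, leaving $5,850.
Childcare Subsidy: $163,800 is below the $172,600 cutoff, so the full $5,800 applies.
Disability Support Credit: 7% of the $2,200 excess over $161,600 is $154; credit = $4,750 − $154 = $4,596.
Total: $6,837 + $5,850 + $5,800 + $4,596 = $23,083.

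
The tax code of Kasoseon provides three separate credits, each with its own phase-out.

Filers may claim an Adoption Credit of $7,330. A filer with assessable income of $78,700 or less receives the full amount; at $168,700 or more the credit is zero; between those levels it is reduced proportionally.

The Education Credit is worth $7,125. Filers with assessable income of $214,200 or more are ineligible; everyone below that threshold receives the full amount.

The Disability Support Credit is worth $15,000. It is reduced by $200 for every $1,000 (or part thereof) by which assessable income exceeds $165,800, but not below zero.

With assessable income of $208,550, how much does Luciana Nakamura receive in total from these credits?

Adoption Credit: $208,550 is at or above $168,700, so the credit is $0.
Education Credit: $208,550 is below the $214,200 cutoff, so the full $7,125 applies.
Disability Support Credit: income exceeds $165,800 by $42,750, which is 43 full-or-partial $1,000 increments; reduction = 43 × $200 = $8,600, leaving $6,400.
Total: $0 + $7,125 + $6,400 = $13,525.

$13,525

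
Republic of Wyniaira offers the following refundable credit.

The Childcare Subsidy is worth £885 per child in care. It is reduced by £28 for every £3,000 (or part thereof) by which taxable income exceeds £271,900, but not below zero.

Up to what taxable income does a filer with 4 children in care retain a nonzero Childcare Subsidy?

£649,900

Full credit = 4 × £885 = £3,540.
After 126 increments the reduction is 126 × £28 = £3,528, leaving £12; one more increment wipes it out. Increment 126 ends at excess 126 × £3,000 = £378,000, so the highest qualifying income is £271,900 + £378,000 = £649,900.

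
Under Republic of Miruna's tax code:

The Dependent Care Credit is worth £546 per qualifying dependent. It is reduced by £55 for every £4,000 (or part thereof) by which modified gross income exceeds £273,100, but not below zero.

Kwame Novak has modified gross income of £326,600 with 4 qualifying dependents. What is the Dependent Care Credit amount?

£1,414

Dependent Care Credit: base = 4 × £546 = £2,184. income exceeds £273,100 by £53,500, which is 14 full-or-partial £4,000 increments; reduction = 14 × £55 = £770, leaving £1,414.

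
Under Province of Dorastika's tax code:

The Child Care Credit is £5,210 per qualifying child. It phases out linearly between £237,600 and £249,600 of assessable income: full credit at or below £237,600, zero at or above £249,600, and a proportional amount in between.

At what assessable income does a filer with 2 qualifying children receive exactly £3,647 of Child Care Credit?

Full credit = 2 × £5,210 = £10,420.
£3,647 is 3,647/10,420 of the full £10,420, so 6,773/10,420 of the £12,000 range has been used: income = £237,600 + £12,000 × 6,773/10,420 = £245,400.

£245,400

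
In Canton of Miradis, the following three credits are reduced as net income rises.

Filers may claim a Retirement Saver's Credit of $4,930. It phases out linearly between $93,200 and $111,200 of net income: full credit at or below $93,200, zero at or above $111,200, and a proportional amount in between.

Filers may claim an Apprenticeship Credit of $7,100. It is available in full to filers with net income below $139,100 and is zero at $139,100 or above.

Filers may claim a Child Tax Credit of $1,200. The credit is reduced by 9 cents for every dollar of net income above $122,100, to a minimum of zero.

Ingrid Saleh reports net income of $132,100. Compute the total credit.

$7,400

Retirement Saver's Credit: $132,100 is at or above $111,200, so the credit is $0.
Apprenticeship Credit: $132,100 is below the $139,100 cutoff, so the full $7,100 applies.
Child Tax Credit: 9% of the $10,000 excess over $122,100 is $900; credit = $1,200 − $900 = $300.
Total: $0 + $7,100 + $300 = $7,400.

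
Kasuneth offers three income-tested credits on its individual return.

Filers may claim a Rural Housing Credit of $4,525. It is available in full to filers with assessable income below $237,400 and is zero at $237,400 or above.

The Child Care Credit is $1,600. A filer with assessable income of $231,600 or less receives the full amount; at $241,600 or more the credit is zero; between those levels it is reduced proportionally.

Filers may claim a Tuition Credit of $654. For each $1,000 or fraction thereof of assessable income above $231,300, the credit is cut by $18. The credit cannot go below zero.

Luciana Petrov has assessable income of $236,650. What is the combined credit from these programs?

Rural Housing Credit: $236,650 is below the $237,400 cutoff, so the full $4,525 applies.
Child Care Credit: $236,650 is $5,050 into a $10,000 phase-out range, leaving 4,950/10,000 of the credit: $1,600 × 4,950/10,000 = $792.
Tuition Credit: income exceeds $231,300 by $5,350, which is 6 full-or-partial $1,000 increments; reduction = 6 × $18 = $108, leaving $546.
Total: $4,525 + $792 + $546 = $5,863.

$5,863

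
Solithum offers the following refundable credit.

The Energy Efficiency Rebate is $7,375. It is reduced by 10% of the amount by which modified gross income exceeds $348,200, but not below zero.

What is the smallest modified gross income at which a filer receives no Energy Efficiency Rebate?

The credit falls by 10% of each dollar above $348,200, so it reaches zero when the excess is $7,375 / 10% = $73,750: income = $348,200 + $73,750 = $421,950.

$421,950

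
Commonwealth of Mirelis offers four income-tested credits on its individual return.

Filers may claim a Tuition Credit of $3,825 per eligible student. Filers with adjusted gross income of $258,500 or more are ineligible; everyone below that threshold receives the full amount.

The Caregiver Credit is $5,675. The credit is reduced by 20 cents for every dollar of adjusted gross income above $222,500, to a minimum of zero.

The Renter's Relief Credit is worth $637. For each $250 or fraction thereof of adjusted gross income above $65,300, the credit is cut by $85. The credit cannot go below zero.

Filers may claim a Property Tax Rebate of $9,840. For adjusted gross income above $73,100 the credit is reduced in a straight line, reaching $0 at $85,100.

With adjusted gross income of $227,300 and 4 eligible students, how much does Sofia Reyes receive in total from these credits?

Tuition Credit: base = 4 × $3,825 = $15,300. $227,300 is below the $258,500 cutoff, so the full $15,300 applies.
Caregiver Credit: 20% of the $4,800 excess over $222,500 is $960; credit = $5,675 − $960 = $4,715.
Renter's Relief Credit: income exceeds $65,300 by $162,000 → 648 increments × $85 = $55,080 ≥ base, so the credit is $0.
Property Tax Rebate: $227,300 is at or above $85,100, so the credit is $0.
Total: $15,300 + $4,715 + $0 + $0 = $20,015.

$20,015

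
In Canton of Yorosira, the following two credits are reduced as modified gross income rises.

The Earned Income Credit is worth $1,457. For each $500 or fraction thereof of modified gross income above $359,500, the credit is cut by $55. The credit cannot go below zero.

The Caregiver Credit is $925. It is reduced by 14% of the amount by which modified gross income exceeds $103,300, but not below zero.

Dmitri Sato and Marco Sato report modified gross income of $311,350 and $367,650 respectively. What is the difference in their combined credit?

Dmitri ($311,350): Earned Income Credit: $311,350 is at or below the $359,500 threshold, so the full $1,457 applies. Caregiver Credit: 14% of the $208,050 excess over $103,300 is $29,127 ≥ base, so the credit is $0. total $1,457 + $0 = $1,457
Marco ($367,650): Earned Income Credit: income exceeds $359,500 by $8,150, which is 17 full-or-partial $500 increments; reduction = 17 × $55 = $935, leaving $522. Caregiver Credit: 14% of the $264,350 excess over $103,300 is $37,009 ≥ base, so the credit is $0. total $522 + $0 = $522
Difference: |$1,457 − $522| = $935.

$935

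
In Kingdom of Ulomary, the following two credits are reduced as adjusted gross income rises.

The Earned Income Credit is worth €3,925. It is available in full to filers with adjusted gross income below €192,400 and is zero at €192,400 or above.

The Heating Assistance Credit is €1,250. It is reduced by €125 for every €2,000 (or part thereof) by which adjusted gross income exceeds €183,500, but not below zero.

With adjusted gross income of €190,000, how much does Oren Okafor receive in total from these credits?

€4,675

Earned Income Credit: €190,000 is below the €192,400 cutoff, so the full €3,925 applies.
Heating Assistance Credit: income exceeds €183,500 by €6,500, which is 4 full-or-partial €2,000 increments; reduction = 4 × €125 = €500, leaving €750.
Total: €3,925 + €750 = €4,675.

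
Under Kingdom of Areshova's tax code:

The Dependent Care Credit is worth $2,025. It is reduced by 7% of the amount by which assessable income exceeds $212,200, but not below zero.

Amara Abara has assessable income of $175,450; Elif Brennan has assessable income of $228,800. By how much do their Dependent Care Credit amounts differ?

Amara ($175,450): Dependent Care Credit: $175,450 is at or below the $212,200 threshold, so the full $2,025 applies.
Elif ($228,800): Dependent Care Credit: 7% of the $16,600 excess over $212,200 is $1,162; credit = $2,025 − $1,162 = $863.
Difference: |$2,025 − $863| = $1,162.

$1,162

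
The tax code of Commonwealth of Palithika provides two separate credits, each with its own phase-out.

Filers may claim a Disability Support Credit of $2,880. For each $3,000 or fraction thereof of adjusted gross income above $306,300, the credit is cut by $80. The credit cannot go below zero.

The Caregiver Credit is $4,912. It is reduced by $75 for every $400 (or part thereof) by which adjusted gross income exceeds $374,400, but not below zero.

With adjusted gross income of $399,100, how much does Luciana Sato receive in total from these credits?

$662

Disability Support Credit: income exceeds $306,300 by $92,800, which is 31 full-or-partial $3,000 increments; reduction = 31 × $80 = $2,480, leaving $400.
Caregiver Credit: income exceeds $374,400 by $24,700, which is 62 full-or-partial $400 increments; reduction = 62 × $75 = $4,650, leaving $262.
Total: $400 + $262 = $662.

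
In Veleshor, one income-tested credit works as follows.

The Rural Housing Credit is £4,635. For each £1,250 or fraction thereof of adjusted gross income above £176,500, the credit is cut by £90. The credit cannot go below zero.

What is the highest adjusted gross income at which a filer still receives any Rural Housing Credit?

£240,250

After 51 increments the reduction is 51 × £90 = £4,590, leaving £45; one more increment wipes it out. Increment 51 ends at excess 51 × £1,250 = £63,750, so the highest qualifying income is £176,500 + £63,750 = £240,250.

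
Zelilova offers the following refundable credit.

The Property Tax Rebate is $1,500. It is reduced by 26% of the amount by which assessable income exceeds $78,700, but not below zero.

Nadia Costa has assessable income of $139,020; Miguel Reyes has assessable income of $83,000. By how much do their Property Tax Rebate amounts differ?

$382

Nadia ($139,020): Property Tax Rebate: 26% of the $60,320 excess over $78,700 is $15,683.20 ≥ base, so the credit is $0.
Miguel ($83,000): Property Tax Rebate: 26% of the $4,300 excess over $78,700 is $1,118; credit = $1,500 − $1,118 = $382.
Difference: |$0 − $382| = $382.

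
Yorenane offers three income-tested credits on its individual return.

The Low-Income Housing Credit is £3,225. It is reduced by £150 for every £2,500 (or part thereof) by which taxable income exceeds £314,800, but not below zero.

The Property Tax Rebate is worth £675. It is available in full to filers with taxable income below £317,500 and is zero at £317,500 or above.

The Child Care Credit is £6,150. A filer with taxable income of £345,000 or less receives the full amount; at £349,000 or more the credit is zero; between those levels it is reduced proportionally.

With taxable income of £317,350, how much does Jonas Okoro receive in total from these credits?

Low-Income Housing Credit: income exceeds £314,800 by £2,550, which is 2 full-or-partial £2,500 increments; reduction = 2 × £150 = £300, leaving £2,925.
Property Tax Rebate: £317,350 is below the £317,500 cutoff, so the full £675 applies.
Child Care Credit: £317,350 is at or below the £345,000 threshold, so the full £6,150 applies.
Total: £2,925 + £675 + £6,150 = £9,750.

£9,750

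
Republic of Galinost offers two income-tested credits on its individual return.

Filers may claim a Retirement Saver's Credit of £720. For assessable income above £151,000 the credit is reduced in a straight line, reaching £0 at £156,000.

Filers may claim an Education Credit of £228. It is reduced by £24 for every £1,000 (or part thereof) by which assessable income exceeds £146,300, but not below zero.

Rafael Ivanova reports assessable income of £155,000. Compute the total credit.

Retirement Saver's Credit: £155,000 is £4,000 into a £5,000 phase-out range, leaving 1,000/5,000 of the credit: £720 × 1,000/5,000 = £144.
Education Credit: income exceeds £146,300 by £8,700, which is 9 full-or-partial £1,000 increments; reduction = 9 × £24 = £216, leaving £12.
Total: £144 + £12 = £156.

£156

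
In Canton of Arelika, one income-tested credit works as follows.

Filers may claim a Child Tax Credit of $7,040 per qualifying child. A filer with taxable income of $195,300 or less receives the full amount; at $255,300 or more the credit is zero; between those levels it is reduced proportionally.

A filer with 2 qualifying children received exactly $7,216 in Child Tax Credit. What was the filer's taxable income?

$224,550

Full credit = 2 × $7,040 = $14,080.
$7,216 is 7,216/14,080 of the full $14,080, so 6,864/14,080 of the $60,000 range has been used: income = $195,300 + $60,000 × 6,864/14,080 = $224,550.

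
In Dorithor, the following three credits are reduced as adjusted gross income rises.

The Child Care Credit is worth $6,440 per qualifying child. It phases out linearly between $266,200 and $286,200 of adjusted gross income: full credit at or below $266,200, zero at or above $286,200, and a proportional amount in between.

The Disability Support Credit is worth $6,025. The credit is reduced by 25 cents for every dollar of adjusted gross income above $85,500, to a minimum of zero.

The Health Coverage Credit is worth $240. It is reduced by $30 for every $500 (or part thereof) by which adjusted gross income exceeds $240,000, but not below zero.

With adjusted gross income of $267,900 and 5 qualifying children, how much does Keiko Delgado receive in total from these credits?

$29,463

Child Care Credit: base = 5 × $6,440 = $32,200. $267,900 is $1,700 into a $20,000 phase-out range, leaving 18,300/20,000 of the credit: $32,200 × 18,300/20,000 = $29,463.
Disability Support Credit: 25% of the $182,400 excess over $85,500 is $45,600 ≥ base, so the credit is $0.
Health Coverage Credit: income exceeds $240,000 by $27,900 → 56 increments × $30 = $1,680 ≥ base, so the credit is $0.
Total: $29,463 + $0 + $0 = $29,463.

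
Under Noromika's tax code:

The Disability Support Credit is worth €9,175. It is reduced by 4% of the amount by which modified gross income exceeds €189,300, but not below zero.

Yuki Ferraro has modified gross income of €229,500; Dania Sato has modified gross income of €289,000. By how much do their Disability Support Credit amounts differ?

Yuki (€229,500): Disability Support Credit: 4% of the €40,200 excess over €189,300 is €1,608; credit = €9,175 − €1,608 = €7,567.
Dania (€289,000): Disability Support Credit: 4% of the €99,700 excess over €189,300 is €3,988; credit = €9,175 − €3,988 = €5,187.
Difference: |€7,567 − €5,187| = €2,380.

€2,380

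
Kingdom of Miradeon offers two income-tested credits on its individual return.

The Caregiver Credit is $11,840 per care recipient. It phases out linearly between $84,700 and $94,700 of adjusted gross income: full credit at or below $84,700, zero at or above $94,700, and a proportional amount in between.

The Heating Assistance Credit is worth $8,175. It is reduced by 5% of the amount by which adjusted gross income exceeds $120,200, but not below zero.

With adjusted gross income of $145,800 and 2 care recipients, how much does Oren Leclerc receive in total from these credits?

$6,895

Caregiver Credit: base = 2 × $11,840 = $23,680. $145,800 is at or above $94,700, so the credit is $0.
Heating Assistance Credit: 5% of the $25,600 excess over $120,200 is $1,280; credit = $8,175 − $1,280 = $6,895.
Total: $0 + $6,895 = $6,895.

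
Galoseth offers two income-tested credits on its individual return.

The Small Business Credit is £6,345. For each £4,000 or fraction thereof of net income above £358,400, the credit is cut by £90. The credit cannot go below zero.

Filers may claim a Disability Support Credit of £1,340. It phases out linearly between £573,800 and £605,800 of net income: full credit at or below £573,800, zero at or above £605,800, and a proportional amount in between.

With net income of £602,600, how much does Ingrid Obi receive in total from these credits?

£899

Small Business Credit: income exceeds £358,400 by £244,200, which is 62 full-or-partial £4,000 increments; reduction = 62 × £90 = £5,580, leaving £765.
Disability Support Credit: £602,600 is £28,800 into a £32,000 phase-out range, leaving 3,200/32,000 of the credit: £1,340 × 3,200/32,000 = £134.
Total: £765 + £134 = £899.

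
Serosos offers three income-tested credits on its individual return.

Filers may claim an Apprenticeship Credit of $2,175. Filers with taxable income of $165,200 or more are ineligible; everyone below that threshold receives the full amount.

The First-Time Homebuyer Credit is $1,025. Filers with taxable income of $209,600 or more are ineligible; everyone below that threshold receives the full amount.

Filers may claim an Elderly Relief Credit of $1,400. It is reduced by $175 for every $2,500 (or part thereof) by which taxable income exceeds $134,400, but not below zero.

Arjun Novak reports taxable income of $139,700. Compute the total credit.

Apprenticeship Credit: $139,700 is below the $165,200 cutoff, so the full $2,175 applies.
First-Time Homebuyer Credit: $139,700 is below the $209,600 cutoff, so the full $1,025 applies.
Elderly Relief Credit: income exceeds $134,400 by $5,300, which is 3 full-or-partial $2,500 increments; reduction = 3 × $175 = $525, leaving $875.
Total: $2,175 + $1,025 + $875 = $4,075.

$4,075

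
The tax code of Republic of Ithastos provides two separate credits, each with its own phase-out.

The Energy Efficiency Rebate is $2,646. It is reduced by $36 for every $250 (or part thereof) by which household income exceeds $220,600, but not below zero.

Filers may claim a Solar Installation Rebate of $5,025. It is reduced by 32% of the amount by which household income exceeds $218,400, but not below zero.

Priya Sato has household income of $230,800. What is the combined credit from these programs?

Energy Efficiency Rebate: income exceeds $220,600 by $10,200, which is 41 full-or-partial $250 increments; reduction = 41 × $36 = $1,476, leaving $1,170.
Solar Installation Rebate: 32% of the $12,400 excess over $218,400 is $3,968; credit = $5,025 − $3,968 = $1,057.
Total: $1,170 + $1,057 = $2,227.

$2,227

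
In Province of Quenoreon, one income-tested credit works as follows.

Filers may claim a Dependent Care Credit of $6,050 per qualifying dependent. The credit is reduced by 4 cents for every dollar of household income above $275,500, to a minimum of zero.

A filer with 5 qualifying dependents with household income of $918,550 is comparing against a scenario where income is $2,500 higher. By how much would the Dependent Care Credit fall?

At $918,550 — base = 5 × $6,050 = $30,250. 4% of the $643,050 excess over $275,500 is $25,722; credit = $30,250 − $25,722 = $4,528.
At $921,050 — base = 5 × $6,050 = $30,250. 4% of the $645,550 excess over $275,500 is $25,822; credit = $30,250 − $25,822 = $4,428.
Lost: $4,528 − $4,428 = $100.

$100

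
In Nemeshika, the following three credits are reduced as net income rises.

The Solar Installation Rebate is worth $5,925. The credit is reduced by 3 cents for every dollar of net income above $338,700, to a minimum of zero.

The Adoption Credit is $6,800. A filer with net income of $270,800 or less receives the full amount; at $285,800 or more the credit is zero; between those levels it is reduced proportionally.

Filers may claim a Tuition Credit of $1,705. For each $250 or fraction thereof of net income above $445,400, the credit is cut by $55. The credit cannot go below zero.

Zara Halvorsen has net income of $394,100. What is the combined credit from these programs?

$5,968

Solar Installation Rebate: 3% of the $55,400 excess over $338,700 is $1,662; credit = $5,925 − $1,662 = $4,263.
Adoption Credit: $394,100 is at or above $285,800, so the credit is $0.
Tuition Credit: $394,100 is at or below the $445,400 threshold, so the full $1,705 applies.
Total: $4,263 + $0 + $1,705 = $5,968.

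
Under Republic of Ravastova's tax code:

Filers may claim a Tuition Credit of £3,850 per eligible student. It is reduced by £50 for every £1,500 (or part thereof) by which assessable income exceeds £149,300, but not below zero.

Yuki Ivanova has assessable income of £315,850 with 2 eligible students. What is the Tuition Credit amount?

Tuition Credit: base = 2 × £3,850 = £7,700. income exceeds £149,300 by £166,550, which is 112 full-or-partial £1,500 increments; reduction = 112 × £50 = £5,600, leaving £2,100.

£2,100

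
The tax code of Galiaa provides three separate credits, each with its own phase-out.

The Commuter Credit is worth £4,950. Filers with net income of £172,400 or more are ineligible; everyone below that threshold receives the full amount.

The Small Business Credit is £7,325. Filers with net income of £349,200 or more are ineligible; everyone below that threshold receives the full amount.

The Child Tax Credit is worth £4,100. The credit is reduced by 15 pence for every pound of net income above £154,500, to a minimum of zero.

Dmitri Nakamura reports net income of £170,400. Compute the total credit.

Commuter Credit: £170,400 is below the £172,400 cutoff, so the full £4,950 applies.
Small Business Credit: £170,400 is below the £349,200 cutoff, so the full £7,325 applies.
Child Tax Credit: 15% of the £15,900 excess over £154,500 is £2,385; credit = £4,100 − £2,385 = £1,715.
Total: £4,950 + £7,325 + £1,715 = £13,990.

£13,990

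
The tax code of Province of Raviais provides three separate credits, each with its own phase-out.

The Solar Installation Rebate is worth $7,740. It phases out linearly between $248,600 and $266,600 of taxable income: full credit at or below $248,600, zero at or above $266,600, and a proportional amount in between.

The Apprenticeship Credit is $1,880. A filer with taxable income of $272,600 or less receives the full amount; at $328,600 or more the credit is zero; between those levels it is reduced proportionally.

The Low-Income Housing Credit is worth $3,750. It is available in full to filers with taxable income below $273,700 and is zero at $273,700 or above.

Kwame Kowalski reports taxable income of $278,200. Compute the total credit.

Solar Installation Rebate: $278,200 is at or above $266,600, so the credit is $0.
Apprenticeship Credit: $278,200 is $5,600 into a $56,000 phase-out range, leaving 50,400/56,000 of the credit: $1,880 × 50,400/56,000 = $1,692.
Low-Income Housing Credit: $278,200 meets or exceeds the $273,700 cutoff, so the credit is $0.
Total: $0 + $1,692 + $0 = $1,692.

$1,692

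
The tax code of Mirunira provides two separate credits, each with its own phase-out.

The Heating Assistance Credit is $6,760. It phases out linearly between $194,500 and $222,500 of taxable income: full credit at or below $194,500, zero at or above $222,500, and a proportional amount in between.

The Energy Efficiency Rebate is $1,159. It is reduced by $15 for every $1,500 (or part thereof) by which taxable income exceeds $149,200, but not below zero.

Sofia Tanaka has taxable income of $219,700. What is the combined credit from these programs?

$1,130

Heating Assistance Credit: $219,700 is $25,200 into a $28,000 phase-out range, leaving 2,800/28,000 of the credit: $6,760 × 2,800/28,000 = $676.
Energy Efficiency Rebate: income exceeds $149,200 by $70,500, which is 47 full-or-partial $1,500 increments; reduction = 47 × $15 = $705, leaving $454.
Total: $676 + $454 = $1,130.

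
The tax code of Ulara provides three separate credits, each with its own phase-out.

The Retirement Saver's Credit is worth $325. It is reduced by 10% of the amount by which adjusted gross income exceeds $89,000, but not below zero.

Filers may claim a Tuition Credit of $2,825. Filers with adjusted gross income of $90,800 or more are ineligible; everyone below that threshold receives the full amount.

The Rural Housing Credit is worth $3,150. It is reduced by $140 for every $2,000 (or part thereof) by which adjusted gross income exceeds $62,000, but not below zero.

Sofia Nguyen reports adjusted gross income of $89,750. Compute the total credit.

Retirement Saver's Credit: 10% of the $750 excess over $89,000 is $75; credit = $325 − $75 = $250.
Tuition Credit: $89,750 is below the $90,800 cutoff, so the full $2,825 applies.
Rural Housing Credit: income exceeds $62,000 by $27,750, which is 14 full-or-partial $2,000 increments; reduction = 14 × $140 = $1,960, leaving $1,190.
Total: $250 + $2,825 + $1,190 = $4,265.

$4,265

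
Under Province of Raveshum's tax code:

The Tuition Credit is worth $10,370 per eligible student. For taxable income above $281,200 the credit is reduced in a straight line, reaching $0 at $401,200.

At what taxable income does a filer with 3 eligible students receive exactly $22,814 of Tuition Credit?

$313,200

Full credit = 3 × $10,370 = $31,110.
$22,814 is 22,814/31,110 of the full $31,110, so 8,296/31,110 of the $120,000 range has been used: income = $281,200 + $120,000 × 8,296/31,110 = $313,200.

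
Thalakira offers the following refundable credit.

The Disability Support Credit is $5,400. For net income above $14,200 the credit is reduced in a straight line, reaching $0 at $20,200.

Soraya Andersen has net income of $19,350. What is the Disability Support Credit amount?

Disability Support Credit: $19,350 is $5,150 into a $6,000 phase-out range, leaving 850/6,000 of the credit: $5,400 × 850/6,000 = $765.

$765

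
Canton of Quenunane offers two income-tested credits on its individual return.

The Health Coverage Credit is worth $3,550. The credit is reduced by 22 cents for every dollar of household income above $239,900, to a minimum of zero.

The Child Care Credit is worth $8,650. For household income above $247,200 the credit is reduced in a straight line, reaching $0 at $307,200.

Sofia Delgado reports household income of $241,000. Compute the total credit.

Health Coverage Credit: 22% of the $1,100 excess over $239,900 is $242; credit = $3,550 − $242 = $3,308.
Child Care Credit: $241,000 is at or below the $247,200 threshold, so the full $8,650 applies.
Total: $3,308 + $8,650 = $11,958.

$11,958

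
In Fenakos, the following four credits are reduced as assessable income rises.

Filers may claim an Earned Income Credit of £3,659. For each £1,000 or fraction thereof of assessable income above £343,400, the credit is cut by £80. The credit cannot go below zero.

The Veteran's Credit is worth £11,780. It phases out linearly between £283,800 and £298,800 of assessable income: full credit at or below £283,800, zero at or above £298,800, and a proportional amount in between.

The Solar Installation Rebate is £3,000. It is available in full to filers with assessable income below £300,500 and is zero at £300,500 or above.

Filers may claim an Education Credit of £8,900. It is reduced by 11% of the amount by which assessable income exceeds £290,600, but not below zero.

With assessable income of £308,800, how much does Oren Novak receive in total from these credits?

£10,557

Earned Income Credit: £308,800 is at or below the £343,400 threshold, so the full £3,659 applies.
Veteran's Credit: £308,800 is at or above £298,800, so the credit is £0.
Solar Installation Rebate: £308,800 meets or exceeds the £300,500 cutoff, so the credit is £0.
Education Credit: 11% of the £18,200 excess over £290,600 is £2,002; credit = £8,900 − £2,002 = £6,898.
Total: £3,659 + £0 + £0 + £6,898 = £10,557.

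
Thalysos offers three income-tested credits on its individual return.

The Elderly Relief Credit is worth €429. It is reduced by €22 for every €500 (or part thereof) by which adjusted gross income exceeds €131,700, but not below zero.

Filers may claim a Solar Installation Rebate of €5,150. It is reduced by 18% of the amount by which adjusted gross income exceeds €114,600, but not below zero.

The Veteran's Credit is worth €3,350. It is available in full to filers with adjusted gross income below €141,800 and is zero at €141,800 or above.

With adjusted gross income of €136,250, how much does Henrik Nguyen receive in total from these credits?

€4,812

Elderly Relief Credit: income exceeds €131,700 by €4,550, which is 10 full-or-partial €500 increments; reduction = 10 × €22 = €220, leaving €209.
Solar Installation Rebate: 18% of the €21,650 excess over €114,600 is €3,897; credit = €5,150 − €3,897 = €1,253.
Veteran's Credit: €136,250 is below the €141,800 cutoff, so the full €3,350 applies.
Total: €209 + €1,253 + €3,350 = €4,812.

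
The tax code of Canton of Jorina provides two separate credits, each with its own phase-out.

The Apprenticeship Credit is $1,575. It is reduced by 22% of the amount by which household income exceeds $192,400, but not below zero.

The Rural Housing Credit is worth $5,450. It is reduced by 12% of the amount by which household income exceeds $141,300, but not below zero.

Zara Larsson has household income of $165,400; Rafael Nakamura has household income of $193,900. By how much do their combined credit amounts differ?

$2,888

Zara ($165,400): Apprenticeship Credit: $165,400 is at or below the $192,400 threshold, so the full $1,575 applies. Rural Housing Credit: 12% of the $24,100 excess over $141,300 is $2,892; credit = $5,450 − $2,892 = $2,558. total $1,575 + $2,558 = $4,133
Rafael ($193,900): Apprenticeship Credit: 22% of the $1,500 excess over $192,400 is $330; credit = $1,575 − $330 = $1,245. Rural Housing Credit: 12% of the $52,600 excess over $141,300 is $6,312 ≥ base, so the credit is $0. total $1,245 + $0 = $1,245
Difference: |$4,133 − $1,245| = $2,888.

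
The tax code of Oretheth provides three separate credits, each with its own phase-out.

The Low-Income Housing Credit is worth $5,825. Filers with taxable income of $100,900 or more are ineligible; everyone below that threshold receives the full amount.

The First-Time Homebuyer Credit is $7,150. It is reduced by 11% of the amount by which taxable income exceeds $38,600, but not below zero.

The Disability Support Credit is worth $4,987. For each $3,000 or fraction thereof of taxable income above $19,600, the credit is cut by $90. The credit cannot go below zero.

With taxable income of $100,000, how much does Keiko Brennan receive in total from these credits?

$8,778

Low-Income Housing Credit: $100,000 is below the $100,900 cutoff, so the full $5,825 applies.
First-Time Homebuyer Credit: 11% of the $61,400 excess over $38,600 is $6,754; credit = $7,150 − $6,754 = $396.
Disability Support Credit: income exceeds $19,600 by $80,400, which is 27 full-or-partial $3,000 increments; reduction = 27 × $90 = $2,430, leaving $2,557.
Total: $5,825 + $396 + $2,557 = $8,778.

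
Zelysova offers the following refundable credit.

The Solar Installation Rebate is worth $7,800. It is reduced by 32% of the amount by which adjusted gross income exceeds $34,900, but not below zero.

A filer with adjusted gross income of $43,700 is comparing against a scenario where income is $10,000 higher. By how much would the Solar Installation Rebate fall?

$3,200

At $43,700 — 32% of the $8,800 excess over $34,900 is $2,816; credit = $7,800 − $2,816 = $4,984.
At $53,700 — 32% of the $18,800 excess over $34,900 is $6,016; credit = $7,800 − $6,016 = $1,784.
Lost: $4,984 − $1,784 = $3,200.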